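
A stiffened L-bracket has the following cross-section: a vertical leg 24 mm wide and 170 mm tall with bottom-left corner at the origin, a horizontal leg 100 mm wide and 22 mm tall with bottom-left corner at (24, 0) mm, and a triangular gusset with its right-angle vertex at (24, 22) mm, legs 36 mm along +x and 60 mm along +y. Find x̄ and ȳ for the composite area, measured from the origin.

vertical leg: A = 24 × 170 = 4080.00, centroid at (12.00, 85.00).
horizontal leg: A = 100 × 22 = 2200.00, centroid at (74.00, 11.00).
gusset: A = ½·36·60 = 1080.00, centroid at (36.00, 42.00).
ΣA = 7360.00 mm², ΣAx̄ = 250640.00 mm³, ΣAȳ = 416360.00 mm³.
x̄ = 250640.00/7360.00 = 34.05 mm; ȳ = 416360.00/7360.00 = 56.57 mm.

x̄ = 34.05 mm, ȳ = 56.57 mm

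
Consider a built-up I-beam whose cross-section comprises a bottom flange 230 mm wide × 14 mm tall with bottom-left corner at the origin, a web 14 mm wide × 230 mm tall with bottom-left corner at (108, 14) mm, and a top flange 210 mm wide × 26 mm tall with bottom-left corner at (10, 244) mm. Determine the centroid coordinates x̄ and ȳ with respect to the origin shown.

bottom flange: A = 230 × 14 = 3220.00, centroid at (115.00, 7.00).
web: A = 14 × 230 = 3220.00, centroid at (115.00, 129.00).
top flange: A = 210 × 26 = 5460.00, centroid at (115.00, 257.00).
ΣA = 11900.00 mm², ΣAx̄ = 1368500.00 mm³, ΣAȳ = 1841140.00 mm³.
x̄ = 1368500.00/11900.00 = 115.00 mm; ȳ = 1841140.00/11900.00 = 154.72 mm.

x̄ = 115.00 mm, ȳ = 154.72 mm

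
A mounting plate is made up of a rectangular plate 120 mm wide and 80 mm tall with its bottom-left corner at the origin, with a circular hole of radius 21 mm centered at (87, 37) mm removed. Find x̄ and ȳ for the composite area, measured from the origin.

plate: A = 120 × 80 = 9600.00, centroid at (60.00, 40.00).
hole: A = −π·21² = -1385.44, centroid at (87.00, 37.00).
ΣA = 8214.56 mm², ΣAx̄ = 455466.51 mm³, ΣAȳ = 332738.63 mm³.
x̄ = 455466.51/8214.56 = 55.45 mm; ȳ = 332738.63/8214.56 = 40.51 mm.

x̄ = 55.45 mm, ȳ = 40.51 mm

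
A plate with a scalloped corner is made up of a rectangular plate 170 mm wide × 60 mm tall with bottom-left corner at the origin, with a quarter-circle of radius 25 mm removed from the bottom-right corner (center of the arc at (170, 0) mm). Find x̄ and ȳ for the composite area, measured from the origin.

Part | A | x̄ᵢ | ȳᵢ | A·x̄ᵢ | A·ȳᵢ
plate | 10200.00 | 85.00 | 30.00 | 867000.00 | 306000.00
removed quarter-circle | -490.87 | 159.39 | 10.61 | -78240.22 | -5208.33
Σ | 9709.13 |  |  | 788759.78 | 300791.67
x̄ = 788759.78 / 9709.13 = 81.24 mm
ȳ = 300791.67 / 9709.13 = 30.98 mm

x̄ = 81.24 mm, ȳ = 30.98 mm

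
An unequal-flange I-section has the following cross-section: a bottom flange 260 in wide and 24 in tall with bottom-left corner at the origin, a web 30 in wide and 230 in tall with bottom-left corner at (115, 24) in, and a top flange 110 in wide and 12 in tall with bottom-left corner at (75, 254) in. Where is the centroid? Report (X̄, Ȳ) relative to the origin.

X̄ = 130.00 in, Ȳ = 95.24 in

Part | A | x̄ᵢ | ȳᵢ | A·x̄ᵢ | A·ȳᵢ
bottom flange | 6240.00 | 130.00 | 12.00 | 811200.00 | 74880.00
web | 6900.00 | 130.00 | 139.00 | 897000.00 | 959100.00
top flange | 1320.00 | 130.00 | 260.00 | 171600.00 | 343200.00
Σ | 14460.00 |  |  | 1879800.00 | 1377180.00
X̄ = 1879800.00 / 14460.00 = 130.00 in
Ȳ = 1377180.00 / 14460.00 = 95.24 in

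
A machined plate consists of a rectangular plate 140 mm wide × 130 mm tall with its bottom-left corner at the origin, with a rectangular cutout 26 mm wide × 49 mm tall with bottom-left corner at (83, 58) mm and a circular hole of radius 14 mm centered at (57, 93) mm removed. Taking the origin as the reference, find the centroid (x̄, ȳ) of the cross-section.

Part | A | x̄ᵢ | ȳᵢ | A·x̄ᵢ | A·ȳᵢ
plate | 18200.00 | 70.00 | 65.00 | 1274000.00 | 1183000.00
hole 1 | -1274.00 | 96.00 | 82.50 | -122304.00 | -105105.00
hole 2 | -615.75 | 57.00 | 93.00 | -35097.87 | -57264.95
Σ | 16310.25 |  |  | 1116598.13 | 1020630.05
x̄ = 1116598.13 / 16310.25 = 68.46 mm
ȳ = 1020630.05 / 16310.25 = 62.58 mm

x̄ = 68.46 mm, ȳ = 62.58 mm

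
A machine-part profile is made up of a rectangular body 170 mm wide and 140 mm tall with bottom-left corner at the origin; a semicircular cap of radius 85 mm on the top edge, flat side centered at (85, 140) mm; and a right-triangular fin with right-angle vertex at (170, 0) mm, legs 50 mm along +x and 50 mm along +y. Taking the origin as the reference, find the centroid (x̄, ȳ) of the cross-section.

x̄ = 88.49 mm, ȳ = 101.24 mm

Part | A | x̄ᵢ | ȳᵢ | A·x̄ᵢ | A·ȳᵢ
rectangular body | 23800.00 | 85.00 | 70.00 | 2023000.00 | 1666000.00
semicircular top | 11349.00 | 85.00 | 176.08 | 964665.29 | 1998277.15
triangular fin | 1250.00 | 186.67 | 16.67 | 233333.33 | 20833.33
Σ | 36399.00 |  |  | 3220998.63 | 3685110.48
x̄ = 3220998.63 / 36399.00 = 88.49 mm
ȳ = 3685110.48 / 36399.00 = 101.24 mm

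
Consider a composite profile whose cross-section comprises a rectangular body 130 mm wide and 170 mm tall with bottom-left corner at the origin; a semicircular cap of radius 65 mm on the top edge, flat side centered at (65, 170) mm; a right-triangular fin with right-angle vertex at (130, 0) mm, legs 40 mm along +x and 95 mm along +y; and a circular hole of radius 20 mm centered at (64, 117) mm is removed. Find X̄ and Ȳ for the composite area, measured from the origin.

rectangular body: A = 130 × 170 = 22100.00, centroid at (65.00, 85.00).
semicircular top: A = ½π·65² = 6636.61, centroid at (65.00, 197.59).
triangular fin: A = ½·40·95 = 1900.00, centroid at (143.33, 31.67).
hole: A = −π·20² = -1256.64, centroid at (64.00, 117.00).
ΣA = 29379.98 mm², ΣAX̄ = 2059788.50 mm³, ΣAȲ = 3102947.93 mm³.
X̄ = 2059788.50/29379.98 = 70.11 mm; Ȳ = 3102947.93/29379.98 = 105.61 mm.

X̄ = 70.11 mm, Ȳ = 105.61 mm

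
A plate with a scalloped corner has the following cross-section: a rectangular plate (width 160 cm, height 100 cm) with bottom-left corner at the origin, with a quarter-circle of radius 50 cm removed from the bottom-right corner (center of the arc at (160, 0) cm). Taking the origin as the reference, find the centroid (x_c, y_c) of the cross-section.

plate: A = 160 × 100 = 16000.00, centroid at (80.00, 50.00).
removed quarter-circle: A = −¼π·50² = -1963.50, centroid at (138.78, 21.22).
ΣA = 14036.50 cm², ΣAx_c = 1007507.40 cm³, ΣAy_c = 758333.33 cm³.
x_c = 1007507.40/14036.50 = 71.78 cm; y_c = 758333.33/14036.50 = 54.03 cm.

x_c = 71.78 cm, y_c = 54.03 cm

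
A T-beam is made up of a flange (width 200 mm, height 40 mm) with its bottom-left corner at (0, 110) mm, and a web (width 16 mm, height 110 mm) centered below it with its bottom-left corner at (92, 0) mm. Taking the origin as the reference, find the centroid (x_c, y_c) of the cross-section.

web: A = 16 × 110 = 1760.00, centroid at (100.00, 55.00).
flange: A = 200 × 40 = 8000.00, centroid at (100.00, 130.00).
ΣA = 9760.00 mm², ΣAx_c = 976000.00 mm³, ΣAy_c = 1136800.00 mm³.
x_c = 976000.00/9760.00 = 100.00 mm; y_c = 1136800.00/9760.00 = 116.48 mm.

x_c = 100.00 mm, y_c = 116.48 mm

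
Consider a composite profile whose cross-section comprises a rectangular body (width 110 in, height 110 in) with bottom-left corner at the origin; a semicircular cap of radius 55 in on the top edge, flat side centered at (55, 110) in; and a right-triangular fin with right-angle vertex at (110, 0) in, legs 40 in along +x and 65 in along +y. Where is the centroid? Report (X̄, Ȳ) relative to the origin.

X̄ = 59.89 in, Ȳ = 73.12 in

rectangular body: A = 110 × 110 = 12100.00, centroid at (55.00, 55.00).
semicircular top: A = ½π·55² = 4751.66, centroid at (55.00, 133.34).
triangular fin: A = ½·40·65 = 1300.00, centroid at (123.33, 21.67).
ΣA = 18151.66 in²
ΣAX̄ = (12100.00)(55.00) + (4751.66)(55.00) + (1300.00)(123.33) = 1087174.57 in³
ΣAȲ = (12100.00)(55.00) + (4751.66)(133.34) + (1300.00)(21.67) = 1327265.81 in³
X̄ = 1087174.57 / 18151.66 = 59.89 in
Ȳ = 1327265.81 / 18151.66 = 73.12 in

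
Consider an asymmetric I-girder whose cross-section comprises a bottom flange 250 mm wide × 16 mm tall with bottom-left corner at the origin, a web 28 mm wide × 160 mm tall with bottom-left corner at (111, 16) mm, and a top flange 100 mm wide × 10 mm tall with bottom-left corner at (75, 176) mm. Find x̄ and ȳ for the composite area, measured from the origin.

bottom flange: A = 250 × 16 = 4000.00, centroid at (125.00, 8.00).
web: A = 28 × 160 = 4480.00, centroid at (125.00, 96.00).
top flange: A = 100 × 10 = 1000.00, centroid at (125.00, 181.00).
ΣA = 9480.00 mm², ΣAx̄ = 1185000.00 mm³, ΣAȳ = 643080.00 mm³.
x̄ = 1185000.00/9480.00 = 125.00 mm; ȳ = 643080.00/9480.00 = 67.84 mm.

x̄ = 125.00 mm, ȳ = 67.84 mm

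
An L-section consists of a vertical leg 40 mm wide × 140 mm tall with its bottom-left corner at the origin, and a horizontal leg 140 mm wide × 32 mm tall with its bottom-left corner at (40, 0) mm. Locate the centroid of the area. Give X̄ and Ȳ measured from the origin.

vertical leg: A = 40 × 140 = 5600.00, centroid at (20.00, 70.00).
horizontal leg: A = 140 × 32 = 4480.00, centroid at (110.00, 16.00).
ΣA = 10080.00 mm²
ΣAX̄ = (5600.00)(20.00) + (4480.00)(110.00) = 604800.00 mm³
ΣAȲ = (5600.00)(70.00) + (4480.00)(16.00) = 463680.00 mm³
X̄ = 604800.00 / 10080.00 = 60.00 mm
Ȳ = 463680.00 / 10080.00 = 46.00 mm

X̄ = 60.00 mm, Ȳ = 46.00 mm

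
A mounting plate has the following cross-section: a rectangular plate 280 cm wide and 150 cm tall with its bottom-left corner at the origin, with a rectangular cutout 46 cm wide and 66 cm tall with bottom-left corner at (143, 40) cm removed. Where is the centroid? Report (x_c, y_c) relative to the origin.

x_c = 137.97 cm, y_c = 75.16 cm

Part | A | x̄ᵢ | ȳᵢ | A·x̄ᵢ | A·ȳᵢ
plate | 42000.00 | 140.00 | 75.00 | 5880000.00 | 3150000.00
hole | -3036.00 | 166.00 | 73.00 | -503976.00 | -221628.00
Σ | 38964.00 |  |  | 5376024.00 | 2928372.00
x_c = 5376024.00 / 38964.00 = 137.97 cm
y_c = 2928372.00 / 38964.00 = 75.16 cm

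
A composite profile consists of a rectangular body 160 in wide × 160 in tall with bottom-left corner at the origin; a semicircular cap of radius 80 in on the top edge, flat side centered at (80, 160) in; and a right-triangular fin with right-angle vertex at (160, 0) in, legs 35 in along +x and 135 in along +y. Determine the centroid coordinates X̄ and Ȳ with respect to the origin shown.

rectangular body: A = 160 × 160 = 25600.00, centroid at (80.00, 80.00).
semicircular top: A = ½π·80² = 10053.10, centroid at (80.00, 193.95).
triangular fin: A = ½·35·135 = 2362.50, centroid at (171.67, 45.00).
ΣA = 38015.60 in²
ΣAX̄ = (25600.00)(80.00) + (10053.10)(80.00) + (2362.50)(171.67) = 3257810.22 in³
ΣAȲ = (25600.00)(80.00) + (10053.10)(193.95) + (2362.50)(45.00) = 4104141.27 in³
X̄ = 3257810.22 / 38015.60 = 85.70 in
Ȳ = 4104141.27 / 38015.60 = 107.96 in

X̄ = 85.70 in, Ȳ = 107.96 in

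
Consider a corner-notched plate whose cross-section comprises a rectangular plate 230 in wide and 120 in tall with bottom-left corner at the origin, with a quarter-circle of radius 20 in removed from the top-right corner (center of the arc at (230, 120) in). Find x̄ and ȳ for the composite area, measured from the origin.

plate: A = 230 × 120 = 27600.00, centroid at (115.00, 60.00).
removed quarter-circle: A = −¼π·20² = -314.16, centroid at (221.51, 111.51).
ΣA = 27285.84 in²
ΣAx̄ = (27600.00)(115.00) + (-314.16)(221.51) = 3104410.04 in³
ΣAȳ = (27600.00)(60.00) + (-314.16)(111.51) = 1620967.55 in³
x̄ = 3104410.04 / 27285.84 = 113.77 in
ȳ = 1620967.55 / 27285.84 = 59.41 in

x̄ = 113.77 in, ȳ = 59.41 in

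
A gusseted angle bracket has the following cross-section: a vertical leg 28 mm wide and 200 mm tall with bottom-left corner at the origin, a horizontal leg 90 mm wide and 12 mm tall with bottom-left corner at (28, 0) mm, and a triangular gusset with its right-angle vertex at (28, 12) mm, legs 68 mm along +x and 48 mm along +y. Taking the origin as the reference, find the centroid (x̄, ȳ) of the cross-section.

x̄ = 28.87 mm, ȳ = 73.65 mm

vertical leg: A = 28 × 200 = 5600.00, centroid at (14.00, 100.00).
horizontal leg: A = 90 × 12 = 1080.00, centroid at (73.00, 6.00).
gusset: A = ½·68·48 = 1632.00, centroid at (50.67, 28.00).
ΣA = 8312.00 mm²
ΣAx̄ = (5600.00)(14.00) + (1080.00)(73.00) + (1632.00)(50.67) = 239928.00 mm³
ΣAȳ = (5600.00)(100.00) + (1080.00)(6.00) + (1632.00)(28.00) = 612176.00 mm³
x̄ = 239928.00 / 8312.00 = 28.87 mm
ȳ = 612176.00 / 8312.00 = 73.65 mm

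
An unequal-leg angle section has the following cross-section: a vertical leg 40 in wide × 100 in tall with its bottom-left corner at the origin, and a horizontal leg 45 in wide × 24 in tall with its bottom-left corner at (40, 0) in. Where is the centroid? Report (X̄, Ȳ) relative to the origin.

vertical leg: A = 40 × 100 = 4000.00, centroid at (20.00, 50.00).
horizontal leg: A = 45 × 24 = 1080.00, centroid at (62.50, 12.00).
ΣA = 5080.00 in², ΣAX̄ = 147500.00 in³, ΣAȲ = 212960.00 in³.
X̄ = 147500.00/5080.00 = 29.04 in; Ȳ = 212960.00/5080.00 = 41.92 in.

X̄ = 29.04 in, Ȳ = 41.92 in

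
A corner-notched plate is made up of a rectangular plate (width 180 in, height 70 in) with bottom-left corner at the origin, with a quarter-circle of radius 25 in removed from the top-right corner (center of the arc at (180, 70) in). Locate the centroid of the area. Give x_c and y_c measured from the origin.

x_c = 86.78 in, y_c = 34.01 in

plate: A = 180 × 70 = 12600.00, centroid at (90.00, 35.00).
removed quarter-circle: A = −¼π·25² = -490.87, centroid at (169.39, 59.39).
ΣA = 12109.13 in², ΣAx_c = 1050851.04 in³, ΣAy_c = 411847.16 in³.
x_c = 1050851.04/12109.13 = 86.78 in; y_c = 411847.16/12109.13 = 34.01 in.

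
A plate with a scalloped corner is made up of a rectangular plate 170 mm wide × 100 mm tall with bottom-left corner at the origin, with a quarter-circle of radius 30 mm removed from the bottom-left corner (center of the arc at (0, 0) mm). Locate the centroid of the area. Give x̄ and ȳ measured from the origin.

x̄ = 88.14 mm, ȳ = 51.62 mm

plate: A = 170 × 100 = 17000.00, centroid at (85.00, 50.00).
removed quarter-circle: A = −¼π·30² = -706.86, centroid at (12.73, 12.73).
ΣA = 16293.14 mm², ΣAx̄ = 1436000.00 mm³, ΣAȳ = 841000.00 mm³.
x̄ = 1436000.00/16293.14 = 88.14 mm; ȳ = 841000.00/16293.14 = 51.62 mm.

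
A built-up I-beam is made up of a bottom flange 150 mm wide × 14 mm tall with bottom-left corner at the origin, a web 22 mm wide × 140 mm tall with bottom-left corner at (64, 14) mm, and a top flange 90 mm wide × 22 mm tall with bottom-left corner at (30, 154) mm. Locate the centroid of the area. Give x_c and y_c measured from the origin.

x_c = 75.00 mm, y_c = 83.82 mm

bottom flange: A = 150 × 14 = 2100.00, centroid at (75.00, 7.00).
web: A = 22 × 140 = 3080.00, centroid at (75.00, 84.00).
top flange: A = 90 × 22 = 1980.00, centroid at (75.00, 165.00).
ΣA = 7160.00 mm², ΣAx_c = 537000.00 mm³, ΣAy_c = 600120.00 mm³.
x_c = 537000.00/7160.00 = 75.00 mm; y_c = 600120.00/7160.00 = 83.82 mm.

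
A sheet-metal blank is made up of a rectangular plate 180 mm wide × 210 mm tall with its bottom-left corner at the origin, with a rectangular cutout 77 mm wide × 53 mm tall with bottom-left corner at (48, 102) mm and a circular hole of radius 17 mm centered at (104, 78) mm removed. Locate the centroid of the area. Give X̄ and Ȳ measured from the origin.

X̄ = 90.05 mm, Ȳ = 102.82 mm

plate: A = 180 × 210 = 37800.00, centroid at (90.00, 105.00).
hole 1: A = −(77 × 53) = -4081.00, centroid at (86.50, 128.50).
hole 2: A = −π·17² = -907.92, centroid at (104.00, 78.00).
ΣA = 32811.08 mm²
ΣAX̄ = (37800.00)(90.00) + (-4081.00)(86.50) + (-907.92)(104.00) = 2954569.79 mm³
ΣAȲ = (37800.00)(105.00) + (-4081.00)(128.50) + (-907.92)(78.00) = 3373773.72 mm³
X̄ = 2954569.79 / 32811.08 = 90.05 mm
Ȳ = 3373773.72 / 32811.08 = 102.82 mm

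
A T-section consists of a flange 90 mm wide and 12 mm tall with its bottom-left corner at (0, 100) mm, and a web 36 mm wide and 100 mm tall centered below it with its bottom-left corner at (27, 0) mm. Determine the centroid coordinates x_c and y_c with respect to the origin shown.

web: A = 36 × 100 = 3600.00, centroid at (45.00, 50.00).
flange: A = 90 × 12 = 1080.00, centroid at (45.00, 106.00).
ΣA = 4680.00 mm², ΣAx_c = 210600.00 mm³, ΣAy_c = 294480.00 mm³.
x_c = 210600.00/4680.00 = 45.00 mm; y_c = 294480.00/4680.00 = 62.92 mm.

x_c = 45.00 mm, y_c = 62.92 mm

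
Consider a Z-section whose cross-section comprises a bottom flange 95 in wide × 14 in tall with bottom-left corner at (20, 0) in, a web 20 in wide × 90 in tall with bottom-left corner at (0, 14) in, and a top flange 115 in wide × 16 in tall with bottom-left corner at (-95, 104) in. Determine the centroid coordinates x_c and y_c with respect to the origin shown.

Part | A | x̄ᵢ | ȳᵢ | A·x̄ᵢ | A·ȳᵢ
bottom flange | 1330.00 | 67.50 | 7.00 | 89775.00 | 9310.00
web | 1800.00 | 10.00 | 59.00 | 18000.00 | 106200.00
top flange | 1840.00 | -37.50 | 112.00 | -69000.00 | 206080.00
Σ | 4970.00 |  |  | 38775.00 | 321590.00
x_c = 38775.00 / 4970.00 = 7.80 in
y_c = 321590.00 / 4970.00 = 64.71 in

x_c = 7.80 in, y_c = 64.71 in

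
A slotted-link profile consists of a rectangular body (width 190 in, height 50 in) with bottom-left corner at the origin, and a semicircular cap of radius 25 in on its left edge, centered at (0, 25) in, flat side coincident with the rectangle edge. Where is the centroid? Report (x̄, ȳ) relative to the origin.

rectangular body: A = 190 × 50 = 9500.00, centroid at (95.00, 25.00).
semicircular end: A = ½π·25² = 981.75, centroid at (-10.61, 25.00).
ΣA = 10481.75 in²
ΣAx̄ = (9500.00)(95.00) + (981.75)(-10.61) = 892083.33 in³
ΣAȳ = (9500.00)(25.00) + (981.75)(25.00) = 262043.69 in³
x̄ = 892083.33 / 10481.75 = 85.11 in
ȳ = 262043.69 / 10481.75 = 25.00 in

x̄ = 85.11 in, ȳ = 25.00 in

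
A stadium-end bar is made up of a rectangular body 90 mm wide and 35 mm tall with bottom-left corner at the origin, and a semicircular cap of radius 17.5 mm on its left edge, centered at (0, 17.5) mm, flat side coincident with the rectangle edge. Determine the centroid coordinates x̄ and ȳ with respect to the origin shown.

x̄ = 38.05 mm, ȳ = 17.50 mm

Part | A | x̄ᵢ | ȳᵢ | A·x̄ᵢ | A·ȳᵢ
rectangular body | 3150.00 | 45.00 | 17.50 | 141750.00 | 55125.00
semicircular end | 481.06 | -7.43 | 17.50 | -3572.92 | 8418.49
Σ | 3631.06 |  |  | 138177.08 | 63543.49
x̄ = 138177.08 / 3631.06 = 38.05 mm
ȳ = 63543.49 / 3631.06 = 17.50 mm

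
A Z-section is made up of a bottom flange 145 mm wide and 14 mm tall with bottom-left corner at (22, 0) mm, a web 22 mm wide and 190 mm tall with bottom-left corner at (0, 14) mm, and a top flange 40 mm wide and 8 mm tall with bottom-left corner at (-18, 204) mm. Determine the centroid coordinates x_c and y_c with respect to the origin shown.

Part | A | x̄ᵢ | ȳᵢ | A·x̄ᵢ | A·ȳᵢ
bottom flange | 2030.00 | 94.50 | 7.00 | 191835.00 | 14210.00
web | 4180.00 | 11.00 | 109.00 | 45980.00 | 455620.00
top flange | 320.00 | 2.00 | 208.00 | 640.00 | 66560.00
Σ | 6530.00 |  |  | 238455.00 | 536390.00
x_c = 238455.00 / 6530.00 = 36.52 mm
y_c = 536390.00 / 6530.00 = 82.14 mm

x_c = 36.52 mm, y_c = 82.14 mm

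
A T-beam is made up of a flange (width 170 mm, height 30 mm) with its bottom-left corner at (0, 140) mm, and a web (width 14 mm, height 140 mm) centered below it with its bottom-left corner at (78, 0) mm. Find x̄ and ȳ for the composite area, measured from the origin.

web: A = 14 × 140 = 1960.00, centroid at (85.00, 70.00).
flange: A = 170 × 30 = 5100.00, centroid at (85.00, 155.00).
ΣA = 7060.00 mm²
ΣAx̄ = (1960.00)(85.00) + (5100.00)(85.00) = 600100.00 mm³
ΣAȳ = (1960.00)(70.00) + (5100.00)(155.00) = 927700.00 mm³
x̄ = 600100.00 / 7060.00 = 85.00 mm
ȳ = 927700.00 / 7060.00 = 131.40 mm

x̄ = 85.00 mm, ȳ = 131.40 mm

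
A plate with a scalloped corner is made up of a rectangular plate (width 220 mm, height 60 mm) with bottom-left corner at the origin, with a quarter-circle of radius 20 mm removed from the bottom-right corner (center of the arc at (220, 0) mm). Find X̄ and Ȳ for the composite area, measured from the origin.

plate: A = 220 × 60 = 13200.00, centroid at (110.00, 30.00).
removed quarter-circle: A = −¼π·20² = -314.16, centroid at (211.51, 8.49).
ΣA = 12885.84 mm², ΣAX̄ = 1385551.63 mm³, ΣAȲ = 393333.33 mm³.
X̄ = 1385551.63/12885.84 = 107.53 mm; Ȳ = 393333.33/12885.84 = 30.52 mm.

X̄ = 107.53 mm, Ȳ = 30.52 mm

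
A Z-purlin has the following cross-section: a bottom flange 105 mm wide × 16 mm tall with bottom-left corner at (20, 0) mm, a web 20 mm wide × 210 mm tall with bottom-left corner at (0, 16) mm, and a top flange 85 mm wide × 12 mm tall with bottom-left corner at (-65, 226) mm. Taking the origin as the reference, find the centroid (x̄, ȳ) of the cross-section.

x̄ = 20.41 mm, ȳ = 109.90 mm

bottom flange: A = 105 × 16 = 1680.00, centroid at (72.50, 8.00).
web: A = 20 × 210 = 4200.00, centroid at (10.00, 121.00).
top flange: A = 85 × 12 = 1020.00, centroid at (-22.50, 232.00).
ΣA = 6900.00 mm², ΣAx̄ = 140850.00 mm³, ΣAȳ = 758280.00 mm³.
x̄ = 140850.00/6900.00 = 20.41 mm; ȳ = 758280.00/6900.00 = 109.90 mm.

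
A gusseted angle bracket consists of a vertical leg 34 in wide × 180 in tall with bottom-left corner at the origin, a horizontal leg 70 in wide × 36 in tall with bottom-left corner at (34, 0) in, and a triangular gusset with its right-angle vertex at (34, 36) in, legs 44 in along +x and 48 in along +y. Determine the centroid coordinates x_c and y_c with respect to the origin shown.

x_c = 33.96 in, y_c = 67.15 in

Part | A | x̄ᵢ | ȳᵢ | A·x̄ᵢ | A·ȳᵢ
vertical leg | 6120.00 | 17.00 | 90.00 | 104040.00 | 550800.00
horizontal leg | 2520.00 | 69.00 | 18.00 | 173880.00 | 45360.00
gusset | 1056.00 | 48.67 | 52.00 | 51392.00 | 54912.00
Σ | 9696.00 |  |  | 329312.00 | 651072.00
x_c = 329312.00 / 9696.00 = 33.96 in
y_c = 651072.00 / 9696.00 = 67.15 in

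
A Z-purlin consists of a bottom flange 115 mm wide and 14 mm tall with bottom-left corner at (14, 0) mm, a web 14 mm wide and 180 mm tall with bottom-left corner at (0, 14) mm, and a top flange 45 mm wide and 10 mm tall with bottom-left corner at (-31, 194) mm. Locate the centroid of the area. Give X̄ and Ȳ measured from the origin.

bottom flange: A = 115 × 14 = 1610.00, centroid at (71.50, 7.00).
web: A = 14 × 180 = 2520.00, centroid at (7.00, 104.00).
top flange: A = 45 × 10 = 450.00, centroid at (-8.50, 199.00).
ΣA = 4580.00 mm²
ΣAX̄ = (1610.00)(71.50) + (2520.00)(7.00) + (450.00)(-8.50) = 128930.00 mm³
ΣAȲ = (1610.00)(7.00) + (2520.00)(104.00) + (450.00)(199.00) = 362900.00 mm³
X̄ = 128930.00 / 4580.00 = 28.15 mm
Ȳ = 362900.00 / 4580.00 = 79.24 mm

X̄ = 28.15 mm, Ȳ = 79.24 mm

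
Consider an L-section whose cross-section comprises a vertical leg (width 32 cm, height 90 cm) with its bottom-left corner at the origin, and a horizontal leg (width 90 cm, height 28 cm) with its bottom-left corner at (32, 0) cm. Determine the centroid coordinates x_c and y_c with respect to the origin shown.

Part | A | x̄ᵢ | ȳᵢ | A·x̄ᵢ | A·ȳᵢ
vertical leg | 2880.00 | 16.00 | 45.00 | 46080.00 | 129600.00
horizontal leg | 2520.00 | 77.00 | 14.00 | 194040.00 | 35280.00
Σ | 5400.00 |  |  | 240120.00 | 164880.00
x_c = 240120.00 / 5400.00 = 44.47 cm
y_c = 164880.00 / 5400.00 = 30.53 cm

x_c = 44.47 cm, y_c = 30.53 cm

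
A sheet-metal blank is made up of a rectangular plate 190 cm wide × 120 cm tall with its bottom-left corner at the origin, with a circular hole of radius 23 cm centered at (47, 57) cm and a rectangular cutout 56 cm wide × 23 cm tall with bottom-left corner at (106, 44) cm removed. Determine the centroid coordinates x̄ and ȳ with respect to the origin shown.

plate: A = 190 × 120 = 22800.00, centroid at (95.00, 60.00).
hole 1: A = −π·23² = -1661.90, centroid at (47.00, 57.00).
hole 2: A = −(56 × 23) = -1288.00, centroid at (134.00, 55.50).
ΣA = 19850.10 cm²
ΣAx̄ = (22800.00)(95.00) + (-1661.90)(47.00) + (-1288.00)(134.00) = 1915298.58 cm³
ΣAȳ = (22800.00)(60.00) + (-1661.90)(57.00) + (-1288.00)(55.50) = 1201787.56 cm³
x̄ = 1915298.58 / 19850.10 = 96.49 cm
ȳ = 1201787.56 / 19850.10 = 60.54 cm

x̄ = 96.49 cm, ȳ = 60.54 cm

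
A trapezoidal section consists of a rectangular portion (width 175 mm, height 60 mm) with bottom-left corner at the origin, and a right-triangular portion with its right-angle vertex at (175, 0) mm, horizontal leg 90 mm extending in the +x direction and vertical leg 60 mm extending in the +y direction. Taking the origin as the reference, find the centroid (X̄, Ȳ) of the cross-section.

rectangular portion: A = 175 × 60 = 10500.00, centroid at (87.50, 30.00).
triangular portion: A = ½·90·60 = 2700.00, centroid at (205.00, 20.00).
ΣA = 13200.00 mm²
ΣAX̄ = (10500.00)(87.50) + (2700.00)(205.00) = 1472250.00 mm³
ΣAȲ = (10500.00)(30.00) + (2700.00)(20.00) = 369000.00 mm³
X̄ = 1472250.00 / 13200.00 = 111.53 mm
Ȳ = 369000.00 / 13200.00 = 27.95 mm

X̄ = 111.53 mm, Ȳ = 27.95 mm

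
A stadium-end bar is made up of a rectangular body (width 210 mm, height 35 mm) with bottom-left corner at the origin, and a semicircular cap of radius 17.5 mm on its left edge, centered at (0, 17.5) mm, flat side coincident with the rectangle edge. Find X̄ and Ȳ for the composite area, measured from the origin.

X̄ = 98.09 mm, Ȳ = 17.50 mm

rectangular body: A = 210 × 35 = 7350.00, centroid at (105.00, 17.50).
semicircular end: A = ½π·17.5² = 481.06, centroid at (-7.43, 17.50).
ΣA = 7831.06 mm², ΣAX̄ = 768177.08 mm³, ΣAȲ = 137043.49 mm³.
X̄ = 768177.08/7831.06 = 98.09 mm; Ȳ = 137043.49/7831.06 = 17.50 mm.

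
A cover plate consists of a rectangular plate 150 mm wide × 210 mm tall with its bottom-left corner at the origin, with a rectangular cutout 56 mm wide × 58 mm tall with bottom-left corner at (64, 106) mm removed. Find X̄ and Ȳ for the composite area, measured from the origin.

plate: A = 150 × 210 = 31500.00, centroid at (75.00, 105.00).
hole: A = −(56 × 58) = -3248.00, centroid at (92.00, 135.00).
ΣA = 28252.00 mm², ΣAX̄ = 2063684.00 mm³, ΣAȲ = 2869020.00 mm³.
X̄ = 2063684.00/28252.00 = 73.05 mm; Ȳ = 2869020.00/28252.00 = 101.55 mm.

X̄ = 73.05 mm, Ȳ = 101.55 mm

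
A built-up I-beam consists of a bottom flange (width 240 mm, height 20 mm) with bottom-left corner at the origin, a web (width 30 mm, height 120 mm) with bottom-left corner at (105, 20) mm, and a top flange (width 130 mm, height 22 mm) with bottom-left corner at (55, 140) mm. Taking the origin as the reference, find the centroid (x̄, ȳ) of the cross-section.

x̄ = 120.00 mm, ȳ = 68.19 mm

bottom flange: A = 240 × 20 = 4800.00, centroid at (120.00, 10.00).
web: A = 30 × 120 = 3600.00, centroid at (120.00, 80.00).
top flange: A = 130 × 22 = 2860.00, centroid at (120.00, 151.00).
ΣA = 11260.00 mm²
ΣAx̄ = (4800.00)(120.00) + (3600.00)(120.00) + (2860.00)(120.00) = 1351200.00 mm³
ΣAȳ = (4800.00)(10.00) + (3600.00)(80.00) + (2860.00)(151.00) = 767860.00 mm³
x̄ = 1351200.00 / 11260.00 = 120.00 mm
ȳ = 767860.00 / 11260.00 = 68.19 mm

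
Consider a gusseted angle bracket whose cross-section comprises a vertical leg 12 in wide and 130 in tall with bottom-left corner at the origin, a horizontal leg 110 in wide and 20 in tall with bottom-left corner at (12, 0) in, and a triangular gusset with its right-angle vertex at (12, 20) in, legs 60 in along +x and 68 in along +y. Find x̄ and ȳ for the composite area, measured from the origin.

Part | A | x̄ᵢ | ȳᵢ | A·x̄ᵢ | A·ȳᵢ
vertical leg | 1560.00 | 6.00 | 65.00 | 9360.00 | 101400.00
horizontal leg | 2200.00 | 67.00 | 10.00 | 147400.00 | 22000.00
gusset | 2040.00 | 32.00 | 42.67 | 65280.00 | 87040.00
Σ | 5800.00 |  |  | 222040.00 | 210440.00
x̄ = 222040.00 / 5800.00 = 38.28 in
ȳ = 210440.00 / 5800.00 = 36.28 in

x̄ = 38.28 in, ȳ = 36.28 in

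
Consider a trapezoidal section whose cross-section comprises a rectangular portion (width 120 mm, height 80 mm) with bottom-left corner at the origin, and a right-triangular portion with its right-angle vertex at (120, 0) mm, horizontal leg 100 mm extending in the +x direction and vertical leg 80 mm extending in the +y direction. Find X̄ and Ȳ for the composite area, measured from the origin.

rectangular portion: A = 120 × 80 = 9600.00, centroid at (60.00, 40.00).
triangular portion: A = ½·100·80 = 4000.00, centroid at (153.33, 26.67).
ΣA = 13600.00 mm²
ΣAX̄ = (9600.00)(60.00) + (4000.00)(153.33) = 1189333.33 mm³
ΣAȲ = (9600.00)(40.00) + (4000.00)(26.67) = 490666.67 mm³
X̄ = 1189333.33 / 13600.00 = 87.45 mm
Ȳ = 490666.67 / 13600.00 = 36.08 mm

X̄ = 87.45 mm, Ȳ = 36.08 mm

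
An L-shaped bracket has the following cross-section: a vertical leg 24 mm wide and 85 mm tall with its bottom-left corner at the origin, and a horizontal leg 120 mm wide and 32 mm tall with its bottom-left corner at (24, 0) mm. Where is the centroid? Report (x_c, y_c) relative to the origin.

x_c = 59.02 mm, y_c = 25.19 mm

Part | A | x̄ᵢ | ȳᵢ | A·x̄ᵢ | A·ȳᵢ
vertical leg | 2040.00 | 12.00 | 42.50 | 24480.00 | 86700.00
horizontal leg | 3840.00 | 84.00 | 16.00 | 322560.00 | 61440.00
Σ | 5880.00 |  |  | 347040.00 | 148140.00
x_c = 347040.00 / 5880.00 = 59.02 mm
y_c = 148140.00 / 5880.00 = 25.19 mm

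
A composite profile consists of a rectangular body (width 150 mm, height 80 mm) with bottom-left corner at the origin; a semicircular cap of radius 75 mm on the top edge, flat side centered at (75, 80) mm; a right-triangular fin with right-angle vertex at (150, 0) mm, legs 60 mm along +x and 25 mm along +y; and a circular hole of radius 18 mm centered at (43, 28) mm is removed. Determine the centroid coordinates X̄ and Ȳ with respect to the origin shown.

rectangular body: A = 150 × 80 = 12000.00, centroid at (75.00, 40.00).
semicircular top: A = ½π·75² = 8835.73, centroid at (75.00, 111.83).
triangular fin: A = ½·60·25 = 750.00, centroid at (170.00, 8.33).
hole: A = −π·18² = -1017.88, centroid at (43.00, 28.00).
ΣA = 20567.85 mm²
ΣAX̄ = (12000.00)(75.00) + (8835.73)(75.00) + (750.00)(170.00) + (-1017.88)(43.00) = 1646411.03 mm³
ΣAȲ = (12000.00)(40.00) + (8835.73)(111.83) + (750.00)(8.33) + (-1017.88)(28.00) = 1445857.82 mm³
X̄ = 1646411.03 / 20567.85 = 80.05 mm
Ȳ = 1445857.82 / 20567.85 = 70.30 mm

X̄ = 80.05 mm, Ȳ = 70.30 mm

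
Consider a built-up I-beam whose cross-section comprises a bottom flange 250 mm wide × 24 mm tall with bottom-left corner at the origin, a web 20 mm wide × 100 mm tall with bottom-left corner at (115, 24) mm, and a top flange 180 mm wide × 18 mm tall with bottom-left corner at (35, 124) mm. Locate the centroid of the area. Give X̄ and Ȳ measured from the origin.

X̄ = 125.00 mm, Ȳ = 57.91 mm

bottom flange: A = 250 × 24 = 6000.00, centroid at (125.00, 12.00).
web: A = 20 × 100 = 2000.00, centroid at (125.00, 74.00).
top flange: A = 180 × 18 = 3240.00, centroid at (125.00, 133.00).
ΣA = 11240.00 mm², ΣAX̄ = 1405000.00 mm³, ΣAȲ = 650920.00 mm³.
X̄ = 1405000.00/11240.00 = 125.00 mm; Ȳ = 650920.00/11240.00 = 57.91 mm.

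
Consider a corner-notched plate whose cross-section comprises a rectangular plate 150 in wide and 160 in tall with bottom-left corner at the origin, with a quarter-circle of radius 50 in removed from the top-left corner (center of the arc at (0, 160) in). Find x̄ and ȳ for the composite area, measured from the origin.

plate: A = 150 × 160 = 24000.00, centroid at (75.00, 80.00).
removed quarter-circle: A = −¼π·50² = -1963.50, centroid at (21.22, 138.78).
ΣA = 22036.50 in², ΣAx̄ = 1758333.33 in³, ΣAȳ = 1647507.40 in³.
x̄ = 1758333.33/22036.50 = 79.79 in; ȳ = 1647507.40/22036.50 = 74.76 in.

x̄ = 79.79 in, ȳ = 74.76 in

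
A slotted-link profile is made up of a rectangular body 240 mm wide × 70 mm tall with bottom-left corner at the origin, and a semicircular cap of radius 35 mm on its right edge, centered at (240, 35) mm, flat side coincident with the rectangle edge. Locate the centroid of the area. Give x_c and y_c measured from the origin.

rectangular body: A = 240 × 70 = 16800.00, centroid at (120.00, 35.00).
semicircular end: A = ½π·35² = 1924.23, centroid at (254.85, 35.00).
ΣA = 18724.23 mm², ΣAx_c = 2506397.45 mm³, ΣAy_c = 655347.89 mm³.
x_c = 2506397.45/18724.23 = 133.86 mm; y_c = 655347.89/18724.23 = 35.00 mm.

x_c = 133.86 mm, y_c = 35.00 mm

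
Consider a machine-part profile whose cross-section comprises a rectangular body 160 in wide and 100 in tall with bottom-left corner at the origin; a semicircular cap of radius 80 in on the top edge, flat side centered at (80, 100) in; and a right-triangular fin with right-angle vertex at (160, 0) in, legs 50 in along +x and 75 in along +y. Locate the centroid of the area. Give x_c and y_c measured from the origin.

x_c = 86.49 in, y_c = 78.54 in

Part | A | x̄ᵢ | ȳᵢ | A·x̄ᵢ | A·ȳᵢ
rectangular body | 16000.00 | 80.00 | 50.00 | 1280000.00 | 800000.00
semicircular top | 10053.10 | 80.00 | 133.95 | 804247.72 | 1346642.98
triangular fin | 1875.00 | 176.67 | 25.00 | 331250.00 | 46875.00
Σ | 27928.10 |  |  | 2415497.72 | 2193517.98
x_c = 2415497.72 / 27928.10 = 86.49 in
y_c = 2193517.98 / 27928.10 = 78.54 in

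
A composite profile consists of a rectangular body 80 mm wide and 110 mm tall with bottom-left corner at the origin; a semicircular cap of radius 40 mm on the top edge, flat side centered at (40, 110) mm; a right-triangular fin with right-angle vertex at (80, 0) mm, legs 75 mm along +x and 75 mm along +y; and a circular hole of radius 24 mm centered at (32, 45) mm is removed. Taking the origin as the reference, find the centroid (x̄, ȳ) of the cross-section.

x̄ = 56.02 mm, ȳ = 64.31 mm

rectangular body: A = 80 × 110 = 8800.00, centroid at (40.00, 55.00).
semicircular top: A = ½π·40² = 2513.27, centroid at (40.00, 126.98).
triangular fin: A = ½·75·75 = 2812.50, centroid at (105.00, 25.00).
hole: A = −π·24² = -1809.56, centroid at (32.00, 45.00).
ΣA = 12316.22 mm²
ΣAx̄ = (8800.00)(40.00) + (2513.27)(40.00) + (2812.50)(105.00) + (-1809.56)(32.00) = 689937.63 mm³
ΣAȳ = (8800.00)(55.00) + (2513.27)(126.98) + (2812.50)(25.00) + (-1809.56)(45.00) = 792009.24 mm³
x̄ = 689937.63 / 12316.22 = 56.02 mm
ȳ = 792009.24 / 12316.22 = 64.31 mm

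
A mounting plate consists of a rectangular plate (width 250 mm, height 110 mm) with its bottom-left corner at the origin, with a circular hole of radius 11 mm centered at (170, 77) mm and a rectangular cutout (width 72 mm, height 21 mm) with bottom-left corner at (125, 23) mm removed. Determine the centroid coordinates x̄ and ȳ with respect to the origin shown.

plate: A = 250 × 110 = 27500.00, centroid at (125.00, 55.00).
hole 1: A = −π·11² = -380.13, centroid at (170.00, 77.00).
hole 2: A = −(72 × 21) = -1512.00, centroid at (161.00, 33.50).
ΣA = 25607.87 mm²
ΣAx̄ = (27500.00)(125.00) + (-380.13)(170.00) + (-1512.00)(161.00) = 3129445.44 mm³
ΣAȳ = (27500.00)(55.00) + (-380.13)(77.00) + (-1512.00)(33.50) = 1432577.78 mm³
x̄ = 3129445.44 / 25607.87 = 122.21 mm
ȳ = 1432577.78 / 25607.87 = 55.94 mm

x̄ = 122.21 mm, ȳ = 55.94 mm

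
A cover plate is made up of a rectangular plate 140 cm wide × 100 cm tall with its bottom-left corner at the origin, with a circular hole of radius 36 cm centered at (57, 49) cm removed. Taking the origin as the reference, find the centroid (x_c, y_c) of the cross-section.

x_c = 75.33 cm, y_c = 50.41 cm

Part | A | x̄ᵢ | ȳᵢ | A·x̄ᵢ | A·ȳᵢ
plate | 14000.00 | 70.00 | 50.00 | 980000.00 | 700000.00
hole | -4071.50 | 57.00 | 49.00 | -232075.73 | -199503.70
Σ | 9928.50 |  |  | 747924.27 | 500496.30
x_c = 747924.27 / 9928.50 = 75.33 cm
y_c = 500496.30 / 9928.50 = 50.41 cm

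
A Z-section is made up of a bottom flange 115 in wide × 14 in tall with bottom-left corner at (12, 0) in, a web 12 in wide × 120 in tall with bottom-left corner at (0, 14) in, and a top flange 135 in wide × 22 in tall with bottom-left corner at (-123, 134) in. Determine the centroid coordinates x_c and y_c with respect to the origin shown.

Part | A | x̄ᵢ | ȳᵢ | A·x̄ᵢ | A·ȳᵢ
bottom flange | 1610.00 | 69.50 | 7.00 | 111895.00 | 11270.00
web | 1440.00 | 6.00 | 74.00 | 8640.00 | 106560.00
top flange | 2970.00 | -55.50 | 145.00 | -164835.00 | 430650.00
Σ | 6020.00 |  |  | -44300.00 | 548480.00
x_c = -44300.00 / 6020.00 = -7.36 in
y_c = 548480.00 / 6020.00 = 91.11 in

x_c = -7.36 in, y_c = 91.11 in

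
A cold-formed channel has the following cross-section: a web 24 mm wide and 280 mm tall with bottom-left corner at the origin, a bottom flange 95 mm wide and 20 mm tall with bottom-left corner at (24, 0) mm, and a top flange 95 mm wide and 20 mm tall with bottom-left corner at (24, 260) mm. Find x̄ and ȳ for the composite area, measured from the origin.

x̄ = 33.49 mm, ȳ = 140.00 mm

web: A = 24 × 280 = 6720.00, centroid at (12.00, 140.00).
bottom flange: A = 95 × 20 = 1900.00, centroid at (71.50, 10.00).
top flange: A = 95 × 20 = 1900.00, centroid at (71.50, 270.00).
ΣA = 10520.00 mm², ΣAx̄ = 352340.00 mm³, ΣAȳ = 1472800.00 mm³.
x̄ = 352340.00/10520.00 = 33.49 mm; ȳ = 1472800.00/10520.00 = 140.00 mm.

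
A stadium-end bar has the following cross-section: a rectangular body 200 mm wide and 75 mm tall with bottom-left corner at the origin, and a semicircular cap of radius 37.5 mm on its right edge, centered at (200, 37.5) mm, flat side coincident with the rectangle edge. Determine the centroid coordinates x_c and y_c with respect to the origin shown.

rectangular body: A = 200 × 75 = 15000.00, centroid at (100.00, 37.50).
semicircular end: A = ½π·37.5² = 2208.93, centroid at (215.92, 37.50).
ΣA = 17208.93 mm², ΣAx_c = 1976942.72 mm³, ΣAy_c = 645334.96 mm³.
x_c = 1976942.72/17208.93 = 114.88 mm; y_c = 645334.96/17208.93 = 37.50 mm.

x_c = 114.88 mm, y_c = 37.50 mm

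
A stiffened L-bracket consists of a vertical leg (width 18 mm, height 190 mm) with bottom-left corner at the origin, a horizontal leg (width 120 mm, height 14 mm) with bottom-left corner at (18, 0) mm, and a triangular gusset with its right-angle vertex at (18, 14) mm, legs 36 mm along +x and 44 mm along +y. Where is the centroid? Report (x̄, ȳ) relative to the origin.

vertical leg: A = 18 × 190 = 3420.00, centroid at (9.00, 95.00).
horizontal leg: A = 120 × 14 = 1680.00, centroid at (78.00, 7.00).
gusset: A = ½·36·44 = 792.00, centroid at (30.00, 28.67).
ΣA = 5892.00 mm²
ΣAx̄ = (3420.00)(9.00) + (1680.00)(78.00) + (792.00)(30.00) = 185580.00 mm³
ΣAȳ = (3420.00)(95.00) + (1680.00)(7.00) + (792.00)(28.67) = 359364.00 mm³
x̄ = 185580.00 / 5892.00 = 31.50 mm
ȳ = 359364.00 / 5892.00 = 60.99 mm

x̄ = 31.50 mm, ȳ = 60.99 mm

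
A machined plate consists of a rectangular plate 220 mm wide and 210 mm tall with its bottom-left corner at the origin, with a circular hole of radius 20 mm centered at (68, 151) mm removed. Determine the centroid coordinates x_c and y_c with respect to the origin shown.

plate: A = 220 × 210 = 46200.00, centroid at (110.00, 105.00).
hole: A = −π·20² = -1256.64, centroid at (68.00, 151.00).
ΣA = 44943.36 mm², ΣAx_c = 4996548.68 mm³, ΣAy_c = 4661247.80 mm³.
x_c = 4996548.68/44943.36 = 111.17 mm; y_c = 4661247.80/44943.36 = 103.71 mm.

x_c = 111.17 mm, y_c = 103.71 mm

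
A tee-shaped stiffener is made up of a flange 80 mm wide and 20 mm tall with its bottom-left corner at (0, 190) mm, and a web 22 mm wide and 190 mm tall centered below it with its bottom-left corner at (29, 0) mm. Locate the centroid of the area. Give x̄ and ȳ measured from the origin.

web: A = 22 × 190 = 4180.00, centroid at (40.00, 95.00).
flange: A = 80 × 20 = 1600.00, centroid at (40.00, 200.00).
ΣA = 5780.00 mm²
ΣAx̄ = (4180.00)(40.00) + (1600.00)(40.00) = 231200.00 mm³
ΣAȳ = (4180.00)(95.00) + (1600.00)(200.00) = 717100.00 mm³
x̄ = 231200.00 / 5780.00 = 40.00 mm
ȳ = 717100.00 / 5780.00 = 124.07 mm

x̄ = 40.00 mm, ȳ = 124.07 mm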